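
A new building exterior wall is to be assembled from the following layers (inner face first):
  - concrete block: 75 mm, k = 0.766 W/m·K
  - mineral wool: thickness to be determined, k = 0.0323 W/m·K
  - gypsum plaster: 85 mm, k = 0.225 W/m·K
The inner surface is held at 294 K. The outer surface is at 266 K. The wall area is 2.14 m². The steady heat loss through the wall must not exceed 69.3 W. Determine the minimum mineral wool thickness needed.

Treating each layer as a thermal resistance in series:
R_concrete block = L/(kA) = 0.075/(0.766×2.14) = 0.04575 K/W
R_gypsum plaster = L/(kA) = 0.085/(0.225×2.14) = 0.1765 K/W
Sum of the known resistances R_other = 0.2223 K/W
Required total resistance R_tot = ΔT/Q_allow = 28/69.3 = 0.404 K/W
R_mineral wool = R_tot − R_other = 0.1818 K/W
L = R·k·A = 0.1818×0.0323×2.14

L ≈ 12.6 mm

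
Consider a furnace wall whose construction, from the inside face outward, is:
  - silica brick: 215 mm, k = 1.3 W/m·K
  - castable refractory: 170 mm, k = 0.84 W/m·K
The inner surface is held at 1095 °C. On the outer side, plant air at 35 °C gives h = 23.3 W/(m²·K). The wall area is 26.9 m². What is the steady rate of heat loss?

Treating each layer as a thermal resistance in series:
R_silica brick = L/(kA) = 0.215/(1.3×26.9) = 0.006148 K/W
R_castable refractory = L/(kA) = 0.17/(0.84×26.9) = 0.007523 K/W
R_outer film = 1/(h_o·A) = 1/(23.3×26.9) = 0.001595 K/W
R_total = 0.01527 K/W
Q = ΔT / R_total = 1060 / 0.01527

Q ≈ 69400 W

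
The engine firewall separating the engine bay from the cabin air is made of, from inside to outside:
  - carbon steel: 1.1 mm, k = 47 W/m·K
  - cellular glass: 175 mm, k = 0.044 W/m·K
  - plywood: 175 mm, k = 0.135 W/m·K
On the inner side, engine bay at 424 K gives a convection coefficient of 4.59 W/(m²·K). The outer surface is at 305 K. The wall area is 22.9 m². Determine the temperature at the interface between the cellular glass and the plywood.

T ≈ 333 K

Series thermal resistances:
R_inner film = 1/(h_i·A) = 1/(4.59×22.9) = 0.009514 K/W
R_carbon steel = L/(kA) = 0.0011/(47×22.9) = 1.022×10^-6 K/W
R_cellular glass = L/(kA) = 0.175/(0.044×22.9) = 0.1737 K/W
R_plywood = L/(kA) = 0.175/(0.135×22.9) = 0.05661 K/W
R_total = 0.2398 K/W;  Q = ΔT/R_total = 119/0.2398 = 496.2 W
T_interface = T_inner − Q·ΣR(inner→interface) = 424 − 496×0.1832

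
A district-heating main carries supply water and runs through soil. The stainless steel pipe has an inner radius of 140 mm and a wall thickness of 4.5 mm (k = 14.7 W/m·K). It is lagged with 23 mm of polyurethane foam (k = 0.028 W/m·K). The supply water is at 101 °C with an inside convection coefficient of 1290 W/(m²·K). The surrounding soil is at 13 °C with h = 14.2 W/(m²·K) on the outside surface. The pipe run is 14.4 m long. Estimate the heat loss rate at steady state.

Cylindrical conduction, so R = ln(r₂/r₁)/(2πkL) per layer, in series:
R_inner film = 1/(h_i·2πr₁L) = 1/(1290×2π×0.14×14.4) = 6.12×10^-5 K/W
R_stainless steel pipe wall = ln(144.5/140)/(2π×14.7×14.4) = 2.379×10^-5 K/W
R_polyurethane foam = ln(167.5/144.5)/(2π×0.028×14.4) = 0.0583 K/W
R_outer film = 1/(h_o·2πr_oL) = 1/(14.2×2π×0.1675×14.4) = 0.004647 K/W
R_total = 0.06303 K/W
Q = ΔT/R_total = 88/0.06303

Q ≈ 1400 W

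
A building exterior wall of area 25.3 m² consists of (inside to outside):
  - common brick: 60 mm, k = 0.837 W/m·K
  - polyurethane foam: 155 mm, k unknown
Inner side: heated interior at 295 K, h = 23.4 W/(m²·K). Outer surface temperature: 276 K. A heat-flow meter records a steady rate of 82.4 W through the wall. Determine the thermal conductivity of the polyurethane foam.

k ≈ 0.0271 W/(m·K)

Series thermal resistances:
R_inner film = 1/(h_i·A) = 1/(23.4×25.3) = 0.001689 K/W
R_common brick = L/(kA) = 0.06/(0.837×25.3) = 0.002833 K/W
Sum of known resistances R_other = 0.004523 K/W
Total R = ΔT/Q = 19/82.4 = 0.2306 K/W
R_polyurethane foam = R_total − R_other = 0.2261 K/W
k = L/(R·A) = 0.155/(0.2261×25.3)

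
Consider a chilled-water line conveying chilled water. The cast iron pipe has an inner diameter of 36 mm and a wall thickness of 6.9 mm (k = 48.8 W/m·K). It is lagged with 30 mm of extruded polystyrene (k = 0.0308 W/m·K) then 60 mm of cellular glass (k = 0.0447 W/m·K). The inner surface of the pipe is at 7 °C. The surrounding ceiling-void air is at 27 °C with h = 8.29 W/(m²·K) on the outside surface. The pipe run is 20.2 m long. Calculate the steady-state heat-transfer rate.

For a radial system each layer contributes R = ln(r_out/r_in)/(2πkL); films add R = 1/(hA).
R_cast iron pipe wall = ln(24.9/18)/(2π×48.8×20.2) = 5.239×10^-5 K/W
R_extruded polystyrene = ln(54.9/24.9)/(2π×0.0308×20.2) = 0.2023 K/W
R_cellular glass = ln(114.9/54.9)/(2π×0.0447×20.2) = 0.1302 K/W
R_outer film = 1/(h_o·2πr_oL) = 1/(8.29×2π×0.1149×20.2) = 0.008272 K/W
R_total = 0.3408 K/W
Q = ΔT/R_total = 20/0.3408

Q ≈ 58.7 W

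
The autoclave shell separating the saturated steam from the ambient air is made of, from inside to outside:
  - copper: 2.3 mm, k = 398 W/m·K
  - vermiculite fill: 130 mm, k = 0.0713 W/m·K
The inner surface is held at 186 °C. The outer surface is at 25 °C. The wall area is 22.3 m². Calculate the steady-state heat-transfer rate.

Series thermal resistances:
R_copper = L/(kA) = 0.0023/(398×22.3) = 2.591×10^-7 K/W
R_vermiculite fill = L/(kA) = 0.13/(0.0713×22.3) = 0.08176 K/W
R_total = 0.08176 K/W
Q = ΔT / R_total = 161 / 0.08176

Q ≈ 1970 W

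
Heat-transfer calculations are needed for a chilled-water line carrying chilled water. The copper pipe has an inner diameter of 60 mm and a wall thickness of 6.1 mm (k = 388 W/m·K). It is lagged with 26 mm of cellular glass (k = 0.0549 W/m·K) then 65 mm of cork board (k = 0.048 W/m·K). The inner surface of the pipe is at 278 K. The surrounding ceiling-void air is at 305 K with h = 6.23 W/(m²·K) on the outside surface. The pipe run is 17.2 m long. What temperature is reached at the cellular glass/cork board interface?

T ≈ 288 K

For a radial system each layer contributes R = ln(r_out/r_in)/(2πkL); films add R = 1/(hA).
R_copper pipe wall = ln(36.1/30)/(2π×388×17.2) = 4.414×10^-6 K/W
R_cellular glass = ln(62.1/36.1)/(2π×0.0549×17.2) = 0.09143 K/W
R_cork board = ln(127.1/62.1)/(2π×0.048×17.2) = 0.1381 K/W
R_outer film = 1/(h_o·2πr_oL) = 1/(6.23×2π×0.1271×17.2) = 0.01169 K/W
R_total = 0.2412 K/W
Q = ΔT/R_total = 27/0.2412
Q = 112 W
T_interface = T_inner + Q·ΣR(inner→interface) = 278 + 112×0.09143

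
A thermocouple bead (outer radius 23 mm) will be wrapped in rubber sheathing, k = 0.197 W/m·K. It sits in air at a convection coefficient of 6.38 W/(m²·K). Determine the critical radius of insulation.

r_cr ≈ 61.8 mm

For a sphere r_cr = 2k/h = 2×0.197/6.38
r_cr = 61.8 mm; since the bare radius (23 mm) is below r_cr, adding a thin layer of insulation will *increase* heat loss.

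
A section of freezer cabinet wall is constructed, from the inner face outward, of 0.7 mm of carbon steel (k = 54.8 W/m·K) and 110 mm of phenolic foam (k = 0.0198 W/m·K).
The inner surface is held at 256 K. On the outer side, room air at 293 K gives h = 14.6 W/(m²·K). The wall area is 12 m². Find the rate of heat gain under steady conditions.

Model the wall as resistances in series:
R_carbon steel = L/(kA) = 0.0007/(54.8×12) = 1.064×10^-6 K/W
R_phenolic foam = L/(kA) = 0.11/(0.0198×12) = 0.463 K/W
R_outer film = 1/(h_o·A) = 1/(14.6×12) = 0.005708 K/W
R_total = 0.4687 K/W
Q = ΔT / R_total = 37 / 0.4687

Q ≈ 78.9 W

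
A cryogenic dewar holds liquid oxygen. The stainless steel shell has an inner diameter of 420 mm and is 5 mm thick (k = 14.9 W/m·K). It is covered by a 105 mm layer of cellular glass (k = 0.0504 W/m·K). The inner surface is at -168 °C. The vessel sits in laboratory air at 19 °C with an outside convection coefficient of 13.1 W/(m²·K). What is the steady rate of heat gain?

Radial (spherical) resistances in series:
R_stainless steel shell = (1/0.21 − 1/0.215)/(4π×14.9) = 5.914×10^-4 K/W
R_cellular glass = (1/0.215 − 1/0.32)/(4π×0.0504) = 2.41 K/W
R_outer film = 1/(h·4πr_o²) = 1/(13.1×4π×0.32²) = 0.05932 K/W
R_total = 2.47 K/W
Q = ΔT/R_total = 187/2.47

Q ≈ 75.7 W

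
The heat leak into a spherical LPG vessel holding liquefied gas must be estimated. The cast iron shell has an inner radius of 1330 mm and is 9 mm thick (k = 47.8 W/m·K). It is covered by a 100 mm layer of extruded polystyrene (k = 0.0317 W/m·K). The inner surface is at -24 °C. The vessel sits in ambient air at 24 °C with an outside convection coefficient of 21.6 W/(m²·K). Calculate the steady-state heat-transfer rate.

Q ≈ 363 W

Spherical conduction: R = (1/r_in − 1/r_out)/(4πk) per layer; series-sum.
R_cast iron shell = (1/1.33 − 1/1.339)/(4π×47.8) = 8.413×10^-6 K/W
R_extruded polystyrene = (1/1.339 − 1/1.439)/(4π×0.0317) = 0.1303 K/W
R_outer film = 1/(h·4πr_o²) = 1/(21.6×4π×1.439²) = 0.001779 K/W
R_total = 0.1321 K/W
Q = ΔT/R_total = 48/0.1321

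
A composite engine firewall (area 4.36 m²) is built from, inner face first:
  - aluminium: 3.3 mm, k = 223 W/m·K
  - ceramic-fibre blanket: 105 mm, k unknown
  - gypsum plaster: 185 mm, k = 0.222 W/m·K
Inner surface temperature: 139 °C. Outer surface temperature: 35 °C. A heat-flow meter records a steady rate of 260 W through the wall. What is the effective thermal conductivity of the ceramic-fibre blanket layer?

k ≈ 0.115 W/(m·K)

Model the wall as resistances in series:
R_aluminium = L/(kA) = 0.0033/(223×4.36) = 3.394×10^-6 K/W
R_gypsum plaster = L/(kA) = 0.185/(0.222×4.36) = 0.1911 K/W
Sum of known resistances R_other = 0.1911 K/W
Total R = ΔT/Q = 104/260 = 0.4 K/W
R_ceramic-fibre blanket = R_total − R_other = 0.2089 K/W
k = L/(R·A) = 0.105/(0.2089×4.36)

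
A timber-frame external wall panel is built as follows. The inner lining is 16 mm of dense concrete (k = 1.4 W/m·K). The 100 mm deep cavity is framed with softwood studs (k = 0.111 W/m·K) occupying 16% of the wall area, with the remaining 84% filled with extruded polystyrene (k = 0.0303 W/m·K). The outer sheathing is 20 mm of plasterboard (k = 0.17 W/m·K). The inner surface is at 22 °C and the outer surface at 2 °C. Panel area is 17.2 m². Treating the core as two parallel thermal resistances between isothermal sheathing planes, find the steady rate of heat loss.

Sheathing layers in series; stud and cavity paths in parallel between them.
R_inner = 0.016/(1.4×17.2) = 6.645×10^-4 K/W
R_stud  = 0.1/(0.111×0.16×17.2) = 0.3274 K/W
R_cav   = 0.1/(0.0303×0.84×17.2) = 0.2284 K/W
1/R_core = 1/R_stud + 1/R_cav → R_core = 0.1345 K/W
R_outer = 0.02/(0.17×17.2) = 0.00684 K/W
R_total = 0.142 K/W
Q = ΔT/R_total = 20/0.142

Q ≈ 141 W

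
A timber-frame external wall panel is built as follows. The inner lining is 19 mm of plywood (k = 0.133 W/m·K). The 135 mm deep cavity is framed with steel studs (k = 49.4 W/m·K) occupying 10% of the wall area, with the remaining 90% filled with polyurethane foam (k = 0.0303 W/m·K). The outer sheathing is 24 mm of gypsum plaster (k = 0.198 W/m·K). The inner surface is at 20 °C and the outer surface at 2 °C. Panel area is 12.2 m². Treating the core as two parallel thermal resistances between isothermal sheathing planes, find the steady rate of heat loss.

Sheathing layers in series; stud and cavity paths in parallel between them.
R_inner = 0.019/(0.133×12.2) = 0.01171 K/W
R_stud  = 0.135/(49.4×0.1×12.2) = 0.00224 K/W
R_cav   = 0.135/(0.0303×0.9×12.2) = 0.4058 K/W
1/R_core = 1/R_stud + 1/R_cav → R_core = 0.002228 K/W
R_outer = 0.024/(0.198×12.2) = 0.009935 K/W
R_total = 0.02387 K/W
Q = ΔT/R_total = 18/0.02387

Q ≈ 754 W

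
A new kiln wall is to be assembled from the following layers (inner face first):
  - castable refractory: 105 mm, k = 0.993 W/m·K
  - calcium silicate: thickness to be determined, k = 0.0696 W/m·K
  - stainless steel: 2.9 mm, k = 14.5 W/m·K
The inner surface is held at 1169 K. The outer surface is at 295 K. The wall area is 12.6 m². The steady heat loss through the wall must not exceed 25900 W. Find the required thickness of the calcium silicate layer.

Model the wall as resistances in series:
R_castable refractory = L/(kA) = 0.105/(0.993×12.6) = 0.008392 K/W
R_stainless steel = L/(kA) = 0.0029/(14.5×12.6) = 1.587×10^-5 K/W
Sum of the known resistances R_other = 0.008408 K/W
Required total resistance R_tot = ΔT/Q_allow = 874/25900 = 0.03375 K/W
R_calcium silicate = R_tot − R_other = 0.02534 K/W
L = R·k·A = 0.02534×0.0696×12.6

L ≈ 22.2 mm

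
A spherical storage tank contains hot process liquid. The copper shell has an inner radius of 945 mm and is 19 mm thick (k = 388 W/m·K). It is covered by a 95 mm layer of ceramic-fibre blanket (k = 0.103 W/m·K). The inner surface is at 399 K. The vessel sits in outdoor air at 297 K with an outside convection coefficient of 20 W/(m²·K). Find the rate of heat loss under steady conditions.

Radial (spherical) resistances in series:
R_copper shell = (1/0.945 − 1/0.964)/(4π×388) = 4.278×10^-6 K/W
R_ceramic-fibre blanket = (1/0.964 − 1/1.059)/(4π×0.103) = 0.0719 K/W
R_outer film = 1/(h·4πr_o²) = 1/(20×4π×1.059²) = 0.003548 K/W
R_total = 0.07545 K/W
Q = ΔT/R_total = 102/0.07545

Q ≈ 1350 W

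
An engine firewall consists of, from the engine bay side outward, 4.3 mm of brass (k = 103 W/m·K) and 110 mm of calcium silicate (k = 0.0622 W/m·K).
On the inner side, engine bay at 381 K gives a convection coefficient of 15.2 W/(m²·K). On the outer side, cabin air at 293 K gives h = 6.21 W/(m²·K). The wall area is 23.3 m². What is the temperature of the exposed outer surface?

T ≈ 300 K

Model the wall as resistances in series:
R_inner film = 1/(h_i·A) = 1/(15.2×23.3) = 0.002824 K/W
R_brass = L/(kA) = 0.0043/(103×23.3) = 1.792×10^-6 K/W
R_calcium silicate = L/(kA) = 0.11/(0.0622×23.3) = 0.0759 K/W
R_outer film = 1/(h_o·A) = 1/(6.21×23.3) = 0.006911 K/W
R_total = 0.08564 K/W;  Q = ΔT/R_total = 88/0.08564 = 1028 W
T_interface = T_inner − Q·ΣR(inner→interface) = 381 − 1030×0.07873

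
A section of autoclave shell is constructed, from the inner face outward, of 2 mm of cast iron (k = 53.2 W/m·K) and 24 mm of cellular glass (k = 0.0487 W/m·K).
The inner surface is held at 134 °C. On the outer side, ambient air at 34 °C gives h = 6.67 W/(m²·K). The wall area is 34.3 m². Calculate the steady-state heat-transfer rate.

Series thermal resistances:
R_cast iron = L/(kA) = 0.002/(53.2×34.3) = 1.096×10^-6 K/W
R_cellular glass = L/(kA) = 0.024/(0.0487×34.3) = 0.01437 K/W
R_outer film = 1/(h_o·A) = 1/(6.67×34.3) = 0.004371 K/W
R_total = 0.01874 K/W
Q = ΔT / R_total = 100 / 0.01874

Q ≈ 5340 W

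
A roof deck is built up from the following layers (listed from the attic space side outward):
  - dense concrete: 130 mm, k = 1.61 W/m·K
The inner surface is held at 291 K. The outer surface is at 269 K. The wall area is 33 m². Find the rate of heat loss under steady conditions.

Model the wall as resistances in series:
R_dense concrete = L/(kA) = 0.13/(1.61×33) = 0.002447 K/W
R_total = 0.002447 K/W
Q = ΔT / R_total = 22 / 0.002447

Q ≈ 8990 W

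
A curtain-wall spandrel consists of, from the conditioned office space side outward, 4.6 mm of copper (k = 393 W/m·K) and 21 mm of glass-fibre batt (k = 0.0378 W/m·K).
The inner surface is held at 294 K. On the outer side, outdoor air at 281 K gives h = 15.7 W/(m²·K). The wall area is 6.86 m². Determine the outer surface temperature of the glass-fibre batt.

T ≈ 282 K

Treating each layer as a thermal resistance in series:
R_copper = L/(kA) = 0.0046/(393×6.86) = 1.706×10^-6 K/W
R_glass-fibre batt = L/(kA) = 0.021/(0.0378×6.86) = 0.08098 K/W
R_outer film = 1/(h_o·A) = 1/(15.7×6.86) = 0.009285 K/W
R_total = 0.09027 K/W;  Q = ΔT/R_total = 13/0.09027 = 144 W
T_interface = T_inner − Q·ΣR(inner→interface) = 294 − 144×0.08099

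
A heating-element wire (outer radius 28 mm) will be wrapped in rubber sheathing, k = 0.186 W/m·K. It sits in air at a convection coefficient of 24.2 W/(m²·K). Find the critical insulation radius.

For a cylinder r_cr = k/h = 0.186/24.2
r_cr = 7.69 mm; since the bare radius (28 mm) is above r_cr, any added insulation will reduce heat loss.

r_cr ≈ 7.69 mm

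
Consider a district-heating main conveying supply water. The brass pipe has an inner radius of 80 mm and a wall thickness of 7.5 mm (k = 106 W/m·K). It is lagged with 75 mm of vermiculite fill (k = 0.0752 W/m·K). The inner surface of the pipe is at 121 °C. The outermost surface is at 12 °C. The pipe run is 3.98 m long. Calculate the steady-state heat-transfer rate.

Q ≈ 331 W

Per-layer cylindrical resistances, series-summed:
R_brass pipe wall = ln(87.5/80)/(2π×106×3.98) = 3.381×10^-5 K/W
R_vermiculite fill = ln(162.5/87.5)/(2π×0.0752×3.98) = 0.3292 K/W
R_total = 0.3292 K/W
Q = ΔT/R_total = 109/0.3292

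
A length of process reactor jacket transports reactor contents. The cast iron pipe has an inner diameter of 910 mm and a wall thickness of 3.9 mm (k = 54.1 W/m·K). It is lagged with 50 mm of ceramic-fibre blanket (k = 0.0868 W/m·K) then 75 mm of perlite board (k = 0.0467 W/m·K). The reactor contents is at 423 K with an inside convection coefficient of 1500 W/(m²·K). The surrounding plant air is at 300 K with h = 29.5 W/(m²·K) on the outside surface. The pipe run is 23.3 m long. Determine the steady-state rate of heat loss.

Radial resistances (cylindrical: R_cond = ln(r_o/r_i)/(2πkL), R_conv = 1/(h·2πrL)):
R_inner film = 1/(h_i·2πr₁L) = 1/(1500×2π×0.455×23.3) = 1.001×10^-5 K/W
R_cast iron pipe wall = ln(458.9/455)/(2π×54.1×23.3) = 1.078×10^-6 K/W
R_ceramic-fibre blanket = ln(508.9/458.9)/(2π×0.0868×23.3) = 0.008139 K/W
R_perlite board = ln(583.9/508.9)/(2π×0.0467×23.3) = 0.02011 K/W
R_outer film = 1/(h_o·2πr_oL) = 1/(29.5×2π×0.5839×23.3) = 3.966×10^-4 K/W
R_total = 0.02865 K/W
Q = ΔT/R_total = 123/0.02865

Q ≈ 4290 W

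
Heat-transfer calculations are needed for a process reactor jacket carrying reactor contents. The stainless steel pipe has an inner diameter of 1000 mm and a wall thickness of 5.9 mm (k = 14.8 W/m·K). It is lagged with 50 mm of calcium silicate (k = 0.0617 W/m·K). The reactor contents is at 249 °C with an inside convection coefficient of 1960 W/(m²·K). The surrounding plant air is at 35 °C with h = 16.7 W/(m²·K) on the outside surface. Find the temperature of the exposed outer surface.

T ≈ 49.1 °C

For a radial system each layer contributes R = ln(r_out/r_in)/(2πkL); films add R = 1/(hA).
R_inner film = 1/(h_i·2πr₁L) = 1/(1960×2π×0.5×1) = 1.624×10^-4 K/W
R_stainless steel pipe wall = ln(505.9/500)/(2π×14.8×1) = 1.262×10^-4 K/W
R_calcium silicate = ln(555.9/505.9)/(2π×0.0617×1) = 0.2431 K/W
R_outer film = 1/(h_o·2πr_oL) = 1/(16.7×2π×0.5559×1) = 0.01714 K/W
R_total = 0.2605 K/W
Q = ΔT/R_total = 214/0.2605
Q = 821 W/m
T_interface = T_inner − Q·ΣR(inner→interface) = 249 − 821×0.2434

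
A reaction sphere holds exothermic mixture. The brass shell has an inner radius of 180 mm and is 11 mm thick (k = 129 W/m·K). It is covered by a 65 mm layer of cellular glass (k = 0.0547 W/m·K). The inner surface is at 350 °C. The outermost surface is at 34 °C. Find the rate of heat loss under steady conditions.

Each spherical layer contributes R = (1/r_i − 1/r_o)/(4πk):
R_brass shell = (1/0.18 − 1/0.191)/(4π×129) = 1.974×10^-4 K/W
R_cellular glass = (1/0.191 − 1/0.256)/(4π×0.0547) = 1.934 K/W
R_total = 1.934 K/W
Q = ΔT/R_total = 316/1.934

Q ≈ 163 W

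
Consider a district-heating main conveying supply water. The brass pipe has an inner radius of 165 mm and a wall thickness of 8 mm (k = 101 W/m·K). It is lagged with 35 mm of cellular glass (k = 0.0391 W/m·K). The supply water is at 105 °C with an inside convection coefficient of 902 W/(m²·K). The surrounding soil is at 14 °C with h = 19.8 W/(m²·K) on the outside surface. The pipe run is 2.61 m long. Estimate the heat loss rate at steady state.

Treating each annulus and film as a series resistance:
R_inner film = 1/(h_i·2πr₁L) = 1/(902×2π×0.165×2.61) = 4.097×10^-4 K/W
R_brass pipe wall = ln(173/165)/(2π×101×2.61) = 2.859×10^-5 K/W
R_cellular glass = ln(208/173)/(2π×0.0391×2.61) = 0.2873 K/W
R_outer film = 1/(h_o·2πr_oL) = 1/(19.8×2π×0.208×2.61) = 0.01481 K/W
R_total = 0.3026 K/W
Q = ΔT/R_total = 91/0.3026

Q ≈ 301 W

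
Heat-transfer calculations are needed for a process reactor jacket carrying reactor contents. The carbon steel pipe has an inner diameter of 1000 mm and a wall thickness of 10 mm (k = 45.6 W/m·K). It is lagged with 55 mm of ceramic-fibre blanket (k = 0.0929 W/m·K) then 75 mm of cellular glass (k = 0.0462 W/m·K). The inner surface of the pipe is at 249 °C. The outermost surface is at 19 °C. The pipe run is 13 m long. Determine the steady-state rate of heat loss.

For a radial system each layer contributes R = ln(r_out/r_in)/(2πkL); films add R = 1/(hA).
R_carbon steel pipe wall = ln(510/500)/(2π×45.6×13) = 5.317×10^-6 K/W
R_ceramic-fibre blanket = ln(565/510)/(2π×0.0929×13) = 0.0135 K/W
R_cellular glass = ln(640/565)/(2π×0.0462×13) = 0.03303 K/W
R_total = 0.04653 K/W
Q = ΔT/R_total = 230/0.04653

Q ≈ 4940 W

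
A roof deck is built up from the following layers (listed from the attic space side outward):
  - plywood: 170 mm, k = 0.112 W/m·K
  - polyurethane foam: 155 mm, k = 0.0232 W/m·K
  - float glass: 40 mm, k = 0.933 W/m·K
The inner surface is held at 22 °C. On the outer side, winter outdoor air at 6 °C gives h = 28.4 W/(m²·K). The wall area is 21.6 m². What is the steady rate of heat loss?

Q ≈ 41.8 W

Using the resistance-network approach (series):
R_plywood = L/(kA) = 0.17/(0.112×21.6) = 0.07027 K/W
R_polyurethane foam = L/(kA) = 0.155/(0.0232×21.6) = 0.3093 K/W
R_float glass = L/(kA) = 0.04/(0.933×21.6) = 0.001985 K/W
R_outer film = 1/(h_o·A) = 1/(28.4×21.6) = 0.00163 K/W
R_total = 0.3832 K/W
Q = ΔT / R_total = 16 / 0.3832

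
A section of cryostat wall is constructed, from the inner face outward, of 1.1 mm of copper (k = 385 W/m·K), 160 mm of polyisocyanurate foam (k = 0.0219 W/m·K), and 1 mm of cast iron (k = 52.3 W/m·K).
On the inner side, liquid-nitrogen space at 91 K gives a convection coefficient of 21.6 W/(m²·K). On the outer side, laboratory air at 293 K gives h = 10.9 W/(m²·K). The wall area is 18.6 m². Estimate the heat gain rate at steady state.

Q ≈ 505 W

Using the resistance-network approach (series):
R_inner film = 1/(h_i·A) = 1/(21.6×18.6) = 0.002489 K/W
R_copper = L/(kA) = 0.0011/(385×18.6) = 1.536×10^-7 K/W
R_polyisocyanurate foam = L/(kA) = 0.16/(0.0219×18.6) = 0.3928 K/W
R_cast iron = L/(kA) = 0.001/(52.3×18.6) = 1.028×10^-6 K/W
R_outer film = 1/(h_o·A) = 1/(10.9×18.6) = 0.004932 K/W
R_total = 0.4002 K/W
Q = ΔT / R_total = 202 / 0.4002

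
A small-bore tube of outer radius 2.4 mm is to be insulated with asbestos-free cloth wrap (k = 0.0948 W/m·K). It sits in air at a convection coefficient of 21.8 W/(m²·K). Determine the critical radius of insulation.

For a cylinder r_cr = k/h = 0.0948/21.8
r_cr = 4.35 mm; since the bare radius (2.4 mm) is below r_cr, adding a thin layer of insulation will *increase* heat loss.

r_cr ≈ 4.35 mm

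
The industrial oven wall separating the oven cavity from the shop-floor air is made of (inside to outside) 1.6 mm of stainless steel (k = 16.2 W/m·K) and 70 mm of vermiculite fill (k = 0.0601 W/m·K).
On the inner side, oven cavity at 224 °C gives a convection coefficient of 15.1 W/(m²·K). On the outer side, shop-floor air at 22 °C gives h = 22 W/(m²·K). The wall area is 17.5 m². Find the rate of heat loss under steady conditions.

Q ≈ 2770 W

Treating each layer as a thermal resistance in series:
R_inner film = 1/(h_i·A) = 1/(15.1×17.5) = 0.003784 K/W
R_stainless steel = L/(kA) = 0.0016/(16.2×17.5) = 5.644×10^-6 K/W
R_vermiculite fill = L/(kA) = 0.07/(0.0601×17.5) = 0.06656 K/W
R_outer film = 1/(h_o·A) = 1/(22×17.5) = 0.002597 K/W
R_total = 0.07294 K/W
Q = ΔT / R_total = 202 / 0.07294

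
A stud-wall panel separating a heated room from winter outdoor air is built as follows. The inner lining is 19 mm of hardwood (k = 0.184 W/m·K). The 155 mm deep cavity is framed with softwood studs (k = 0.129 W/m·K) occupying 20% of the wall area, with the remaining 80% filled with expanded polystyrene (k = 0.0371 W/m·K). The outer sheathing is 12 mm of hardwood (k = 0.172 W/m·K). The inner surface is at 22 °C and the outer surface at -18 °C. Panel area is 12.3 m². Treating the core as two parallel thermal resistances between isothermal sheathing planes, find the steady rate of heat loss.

Q ≈ 166 W

Sheathing layers in series; stud and cavity paths in parallel between them.
R_inner = 0.019/(0.184×12.3) = 0.008395 K/W
R_stud  = 0.155/(0.129×0.2×12.3) = 0.4884 K/W
R_cav   = 0.155/(0.0371×0.8×12.3) = 0.4246 K/W
1/R_core = 1/R_stud + 1/R_cav → R_core = 0.2271 K/W
R_outer = 0.012/(0.172×12.3) = 0.005672 K/W
R_total = 0.2412 K/W
Q = ΔT/R_total = 40/0.2412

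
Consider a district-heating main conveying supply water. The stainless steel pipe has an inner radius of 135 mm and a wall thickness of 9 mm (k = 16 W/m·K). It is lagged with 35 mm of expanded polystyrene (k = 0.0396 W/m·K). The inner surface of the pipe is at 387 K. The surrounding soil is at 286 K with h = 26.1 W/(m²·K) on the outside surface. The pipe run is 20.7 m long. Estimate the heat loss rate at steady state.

Q ≈ 2300 W

Treating each annulus and film as a series resistance:
R_stainless steel pipe wall = ln(144/135)/(2π×16×20.7) = 3.101×10^-5 K/W
R_expanded polystyrene = ln(179/144)/(2π×0.0396×20.7) = 0.04224 K/W
R_outer film = 1/(h_o·2πr_oL) = 1/(26.1×2π×0.179×20.7) = 0.001646 K/W
R_total = 0.04392 K/W
Q = ΔT/R_total = 101/0.04392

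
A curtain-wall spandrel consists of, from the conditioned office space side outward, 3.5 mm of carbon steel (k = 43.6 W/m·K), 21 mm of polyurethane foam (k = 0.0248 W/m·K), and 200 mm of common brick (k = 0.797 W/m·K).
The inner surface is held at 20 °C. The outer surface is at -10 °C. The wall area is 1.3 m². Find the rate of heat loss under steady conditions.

Q ≈ 35.5 W

Thermal resistances in series:
R_carbon steel = L/(kA) = 0.0035/(43.6×1.3) = 6.175×10^-5 K/W
R_polyurethane foam = L/(kA) = 0.021/(0.0248×1.3) = 0.6514 K/W
R_common brick = L/(kA) = 0.2/(0.797×1.3) = 0.193 K/W
R_total = 0.8445 K/W
Q = ΔT / R_total = 30 / 0.8445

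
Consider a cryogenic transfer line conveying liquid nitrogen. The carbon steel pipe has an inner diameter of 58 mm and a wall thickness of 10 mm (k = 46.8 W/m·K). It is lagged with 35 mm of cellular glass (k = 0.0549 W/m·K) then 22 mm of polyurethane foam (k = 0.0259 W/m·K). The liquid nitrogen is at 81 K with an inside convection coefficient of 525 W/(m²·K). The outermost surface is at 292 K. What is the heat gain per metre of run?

Radial resistances (cylindrical: R_cond = ln(r_o/r_i)/(2πkL), R_conv = 1/(h·2πrL)):
R_inner film = 1/(h_i·2πr₁L) = 1/(525×2π×0.029×1) = 0.01045 K/W
R_carbon steel pipe wall = ln(39/29)/(2π×46.8×1) = 0.001008 K/W
R_cellular glass = ln(74/39)/(2π×0.0549×1) = 1.857 K/W
R_polyurethane foam = ln(96/74)/(2π×0.0259×1) = 1.599 K/W
R_total = 3.468 K/W
Q = ΔT/R_total = 211/3.468

q′ ≈ 60.8 W/m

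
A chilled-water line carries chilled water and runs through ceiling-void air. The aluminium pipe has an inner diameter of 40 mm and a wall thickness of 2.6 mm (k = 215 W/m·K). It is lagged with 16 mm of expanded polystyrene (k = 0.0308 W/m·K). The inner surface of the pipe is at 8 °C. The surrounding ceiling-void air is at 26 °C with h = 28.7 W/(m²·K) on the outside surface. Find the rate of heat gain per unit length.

Per-layer cylindrical resistances, series-summed:
R_aluminium pipe wall = ln(22.6/20)/(2π×215×1) = 9.047×10^-5 K/W
R_expanded polystyrene = ln(38.6/22.6)/(2π×0.0308×1) = 2.766 K/W
R_outer film = 1/(h_o·2πr_oL) = 1/(28.7×2π×0.0386×1) = 0.1437 K/W
R_total = 2.91 K/W
Q = ΔT/R_total = 18/2.91

q′ ≈ 6.19 W/m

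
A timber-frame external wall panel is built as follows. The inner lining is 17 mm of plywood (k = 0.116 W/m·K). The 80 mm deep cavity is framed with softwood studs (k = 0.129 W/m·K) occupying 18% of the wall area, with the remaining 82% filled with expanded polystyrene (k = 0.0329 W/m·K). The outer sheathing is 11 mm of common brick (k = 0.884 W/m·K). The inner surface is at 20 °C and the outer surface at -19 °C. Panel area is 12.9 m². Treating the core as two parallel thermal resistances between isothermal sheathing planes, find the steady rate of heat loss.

Q ≈ 287 W

Sheathing layers in series; stud and cavity paths in parallel between them.
R_inner = 0.017/(0.116×12.9) = 0.01136 K/W
R_stud  = 0.08/(0.129×0.18×12.9) = 0.2671 K/W
R_cav   = 0.08/(0.0329×0.82×12.9) = 0.2299 K/W
1/R_core = 1/R_stud + 1/R_cav → R_core = 0.1235 K/W
R_outer = 0.011/(0.884×12.9) = 9.646×10^-4 K/W
R_total = 0.1359 K/W
Q = ΔT/R_total = 39/0.1359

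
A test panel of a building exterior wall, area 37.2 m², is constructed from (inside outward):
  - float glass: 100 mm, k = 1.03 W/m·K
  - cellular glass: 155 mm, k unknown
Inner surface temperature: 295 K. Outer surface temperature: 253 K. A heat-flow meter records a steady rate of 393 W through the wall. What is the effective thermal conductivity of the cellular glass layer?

k ≈ 0.04 W/(m·K)

Using the resistance-network approach (series):
R_float glass = L/(kA) = 0.1/(1.03×37.2) = 0.00261 K/W
Sum of known resistances R_other = 0.00261 K/W
Total R = ΔT/Q = 42/393 = 0.1069 K/W
R_cellular glass = R_total − R_other = 0.1043 K/W
k = L/(R·A) = 0.155/(0.1043×37.2)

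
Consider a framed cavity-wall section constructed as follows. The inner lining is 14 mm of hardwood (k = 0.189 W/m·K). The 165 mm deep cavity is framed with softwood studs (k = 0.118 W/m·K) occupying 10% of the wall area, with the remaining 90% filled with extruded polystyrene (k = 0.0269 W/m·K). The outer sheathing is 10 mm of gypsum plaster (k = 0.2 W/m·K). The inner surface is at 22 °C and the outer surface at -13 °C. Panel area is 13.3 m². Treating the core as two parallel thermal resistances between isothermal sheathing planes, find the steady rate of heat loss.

Q ≈ 98.9 W

Sheathing layers in series; stud and cavity paths in parallel between them.
R_inner = 0.014/(0.189×13.3) = 0.005569 K/W
R_stud  = 0.165/(0.118×0.1×13.3) = 1.051 K/W
R_cav   = 0.165/(0.0269×0.9×13.3) = 0.5124 K/W
1/R_core = 1/R_stud + 1/R_cav → R_core = 0.3445 K/W
R_outer = 0.01/(0.2×13.3) = 0.003759 K/W
R_total = 0.3538 K/W
Q = ΔT/R_total = 35/0.3538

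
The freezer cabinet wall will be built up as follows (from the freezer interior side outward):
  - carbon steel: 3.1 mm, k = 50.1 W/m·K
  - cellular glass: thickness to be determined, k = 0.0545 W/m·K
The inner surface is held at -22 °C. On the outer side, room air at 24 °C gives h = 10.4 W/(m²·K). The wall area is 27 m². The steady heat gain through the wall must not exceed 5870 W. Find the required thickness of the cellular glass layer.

L ≈ 6.29 mm

Thermal resistances in series:
R_carbon steel = L/(kA) = 0.0031/(50.1×27) = 2.292×10^-6 K/W
R_outer film = 1/(h_o·A) = 1/(10.4×27) = 0.003561 K/W
Sum of the known resistances R_other = 0.003564 K/W
Required total resistance R_tot = ΔT/Q_allow = 46/5870 = 0.007836 K/W
R_cellular glass = R_tot − R_other = 0.004273 K/W
L = R·k·A = 0.004273×0.0545×27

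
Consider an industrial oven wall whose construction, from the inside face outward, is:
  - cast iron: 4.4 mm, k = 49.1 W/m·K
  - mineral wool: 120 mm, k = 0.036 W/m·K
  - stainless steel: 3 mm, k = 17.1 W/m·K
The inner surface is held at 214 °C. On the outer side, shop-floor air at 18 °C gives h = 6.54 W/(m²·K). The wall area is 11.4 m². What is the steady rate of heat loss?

Q ≈ 641 W

Treating each layer as a thermal resistance in series:
R_cast iron = L/(kA) = 0.0044/(49.1×11.4) = 7.861×10^-6 K/W
R_mineral wool = L/(kA) = 0.12/(0.036×11.4) = 0.2924 K/W
R_stainless steel = L/(kA) = 0.003/(17.1×11.4) = 1.539×10^-5 K/W
R_outer film = 1/(h_o·A) = 1/(6.54×11.4) = 0.01341 K/W
R_total = 0.3058 K/W
Q = ΔT / R_total = 196 / 0.3058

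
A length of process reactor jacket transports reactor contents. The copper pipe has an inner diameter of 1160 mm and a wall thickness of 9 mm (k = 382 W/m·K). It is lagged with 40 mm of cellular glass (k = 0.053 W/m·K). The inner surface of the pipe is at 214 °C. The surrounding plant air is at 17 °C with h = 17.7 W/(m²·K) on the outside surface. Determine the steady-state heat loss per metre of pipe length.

q′ ≈ 931 W/m

Cylindrical conduction, so R = ln(r₂/r₁)/(2πkL) per layer, in series:
R_copper pipe wall = ln(589/580)/(2π×382×1) = 6.415×10^-6 K/W
R_cellular glass = ln(629/589)/(2π×0.053×1) = 0.1973 K/W
R_outer film = 1/(h_o·2πr_oL) = 1/(17.7×2π×0.629×1) = 0.0143 K/W
R_total = 0.2116 K/W
Q = ΔT/R_total = 197/0.2116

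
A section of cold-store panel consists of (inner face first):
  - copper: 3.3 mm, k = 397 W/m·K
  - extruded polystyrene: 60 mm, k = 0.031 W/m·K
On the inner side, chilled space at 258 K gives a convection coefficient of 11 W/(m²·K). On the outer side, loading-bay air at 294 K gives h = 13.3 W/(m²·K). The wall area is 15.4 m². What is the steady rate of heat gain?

Treating each layer as a thermal resistance in series:
R_inner film = 1/(h_i·A) = 1/(11×15.4) = 0.005903 K/W
R_copper = L/(kA) = 0.0033/(397×15.4) = 5.398×10^-7 K/W
R_extruded polystyrene = L/(kA) = 0.06/(0.031×15.4) = 0.1257 K/W
R_outer film = 1/(h_o·A) = 1/(13.3×15.4) = 0.004882 K/W
R_total = 0.1365 K/W
Q = ΔT / R_total = 36 / 0.1365

Q ≈ 264 W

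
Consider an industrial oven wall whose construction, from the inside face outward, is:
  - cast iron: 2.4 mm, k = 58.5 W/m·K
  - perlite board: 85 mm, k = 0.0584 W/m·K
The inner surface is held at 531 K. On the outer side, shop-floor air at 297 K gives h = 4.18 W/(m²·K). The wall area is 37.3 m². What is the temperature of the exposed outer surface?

T ≈ 330 K

Treating each layer as a thermal resistance in series:
R_cast iron = L/(kA) = 0.0024/(58.5×37.3) = 1.1×10^-6 K/W
R_perlite board = L/(kA) = 0.085/(0.0584×37.3) = 0.03902 K/W
R_outer film = 1/(h_o·A) = 1/(4.18×37.3) = 0.006414 K/W
R_total = 0.04544 K/W;  Q = ΔT/R_total = 234/0.04544 = 5150 W
T_interface = T_inner − Q·ΣR(inner→interface) = 531 − 5150×0.03902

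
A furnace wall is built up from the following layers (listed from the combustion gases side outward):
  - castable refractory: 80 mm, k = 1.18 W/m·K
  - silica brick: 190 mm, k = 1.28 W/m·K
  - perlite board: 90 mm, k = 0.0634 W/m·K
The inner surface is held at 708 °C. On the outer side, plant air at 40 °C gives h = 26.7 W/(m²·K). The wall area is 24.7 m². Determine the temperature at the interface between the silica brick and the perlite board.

T ≈ 622 °C

Treating each layer as a thermal resistance in series:
R_castable refractory = L/(kA) = 0.08/(1.18×24.7) = 0.002745 K/W
R_silica brick = L/(kA) = 0.19/(1.28×24.7) = 0.00601 K/W
R_perlite board = L/(kA) = 0.09/(0.0634×24.7) = 0.05747 K/W
R_outer film = 1/(h_o·A) = 1/(26.7×24.7) = 0.001516 K/W
R_total = 0.06774 K/W;  Q = ΔT/R_total = 668/0.06774 = 9861 W
T_interface = T_inner − Q·ΣR(inner→interface) = 708 − 9860×0.008754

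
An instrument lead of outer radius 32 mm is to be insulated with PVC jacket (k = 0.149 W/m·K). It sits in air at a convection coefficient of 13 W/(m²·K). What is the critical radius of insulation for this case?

r_cr ≈ 11.5 mm

For a cylinder r_cr = k/h = 0.149/13
r_cr = 11.5 mm; since the bare radius (32 mm) is above r_cr, any added insulation will reduce heat loss.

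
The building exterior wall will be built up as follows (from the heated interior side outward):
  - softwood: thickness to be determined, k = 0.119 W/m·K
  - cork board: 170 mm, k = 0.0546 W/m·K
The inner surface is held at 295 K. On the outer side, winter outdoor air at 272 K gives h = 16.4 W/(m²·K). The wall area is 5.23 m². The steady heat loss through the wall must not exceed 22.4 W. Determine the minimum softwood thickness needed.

Using the resistance-network approach (series):
R_cork board = L/(kA) = 0.17/(0.0546×5.23) = 0.5953 K/W
R_outer film = 1/(h_o·A) = 1/(16.4×5.23) = 0.01166 K/W
Sum of the known resistances R_other = 0.607 K/W
Required total resistance R_tot = ΔT/Q_allow = 23/22.4 = 1.027 K/W
R_softwood = R_tot − R_other = 0.4198 K/W
L = R·k·A = 0.4198×0.119×5.23

L ≈ 261 mm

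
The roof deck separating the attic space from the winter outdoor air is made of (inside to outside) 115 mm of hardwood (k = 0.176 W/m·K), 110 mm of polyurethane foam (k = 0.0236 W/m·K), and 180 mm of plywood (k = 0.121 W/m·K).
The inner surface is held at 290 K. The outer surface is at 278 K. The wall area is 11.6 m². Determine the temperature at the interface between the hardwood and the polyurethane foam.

Series thermal resistances:
R_hardwood = L/(kA) = 0.115/(0.176×11.6) = 0.05633 K/W
R_polyurethane foam = L/(kA) = 0.11/(0.0236×11.6) = 0.4018 K/W
R_plywood = L/(kA) = 0.18/(0.121×11.6) = 0.1282 K/W
R_total = 0.5864 K/W;  Q = ΔT/R_total = 12/0.5864 = 20.46 W
T_interface = T_inner − Q·ΣR(inner→interface) = 290 − 20.5×0.05633

T ≈ 289 K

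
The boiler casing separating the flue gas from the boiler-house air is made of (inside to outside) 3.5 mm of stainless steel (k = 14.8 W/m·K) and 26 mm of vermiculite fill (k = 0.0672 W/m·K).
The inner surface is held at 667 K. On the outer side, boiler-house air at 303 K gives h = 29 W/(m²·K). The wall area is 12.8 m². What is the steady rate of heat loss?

Thermal resistances in series:
R_stainless steel = L/(kA) = 0.0035/(14.8×12.8) = 1.848×10^-5 K/W
R_vermiculite fill = L/(kA) = 0.026/(0.0672×12.8) = 0.03023 K/W
R_outer film = 1/(h_o·A) = 1/(29×12.8) = 0.002694 K/W
R_total = 0.03294 K/W
Q = ΔT / R_total = 364 / 0.03294

Q ≈ 11100 W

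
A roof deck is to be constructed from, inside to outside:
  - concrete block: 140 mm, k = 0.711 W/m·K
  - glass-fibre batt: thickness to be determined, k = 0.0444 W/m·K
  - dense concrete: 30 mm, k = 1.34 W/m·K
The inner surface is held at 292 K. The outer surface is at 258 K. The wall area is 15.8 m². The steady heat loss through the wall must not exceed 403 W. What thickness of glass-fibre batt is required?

Thermal resistances in series:
R_concrete block = L/(kA) = 0.14/(0.711×15.8) = 0.01246 K/W
R_dense concrete = L/(kA) = 0.03/(1.34×15.8) = 0.001417 K/W
Sum of the known resistances R_other = 0.01388 K/W
Required total resistance R_tot = ΔT/Q_allow = 34/403 = 0.08437 K/W
R_glass-fibre batt = R_tot − R_other = 0.07049 K/W
L = R·k·A = 0.07049×0.0444×15.8

L ≈ 49.4 mm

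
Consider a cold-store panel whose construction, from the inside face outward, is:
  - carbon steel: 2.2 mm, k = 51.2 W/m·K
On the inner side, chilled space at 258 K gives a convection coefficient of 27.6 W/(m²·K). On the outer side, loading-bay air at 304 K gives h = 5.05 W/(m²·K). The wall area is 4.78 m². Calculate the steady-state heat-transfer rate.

Q ≈ 938 W

Treating each layer as a thermal resistance in series:
R_inner film = 1/(h_i·A) = 1/(27.6×4.78) = 0.00758 K/W
R_carbon steel = L/(kA) = 0.0022/(51.2×4.78) = 8.989×10^-6 K/W
R_outer film = 1/(h_o·A) = 1/(5.05×4.78) = 0.04143 K/W
R_total = 0.04902 K/W
Q = ΔT / R_total = 46 / 0.04902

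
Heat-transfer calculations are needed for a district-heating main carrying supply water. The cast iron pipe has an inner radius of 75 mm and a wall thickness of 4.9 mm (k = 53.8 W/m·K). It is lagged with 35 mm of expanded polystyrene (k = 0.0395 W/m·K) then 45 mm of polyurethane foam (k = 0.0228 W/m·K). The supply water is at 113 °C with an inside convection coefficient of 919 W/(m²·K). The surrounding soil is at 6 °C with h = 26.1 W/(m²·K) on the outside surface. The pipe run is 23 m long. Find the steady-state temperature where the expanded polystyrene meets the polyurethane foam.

T ≈ 71.8 °C

For a radial system each layer contributes R = ln(r_out/r_in)/(2πkL); films add R = 1/(hA).
R_inner film = 1/(h_i·2πr₁L) = 1/(919×2π×0.075×23) = 1.004×10^-4 K/W
R_cast iron pipe wall = ln(79.9/75)/(2π×53.8×23) = 8.14×10^-6 K/W
R_expanded polystyrene = ln(114.9/79.9)/(2π×0.0395×23) = 0.06364 K/W
R_polyurethane foam = ln(159.9/114.9)/(2π×0.0228×23) = 0.1003 K/W
R_outer film = 1/(h_o·2πr_oL) = 1/(26.1×2π×0.1599×23) = 0.001658 K/W
R_total = 0.1657 K/W
Q = ΔT/R_total = 107/0.1657
Q = 646 W
T_interface = T_inner − Q·ΣR(inner→interface) = 113 − 646×0.06375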